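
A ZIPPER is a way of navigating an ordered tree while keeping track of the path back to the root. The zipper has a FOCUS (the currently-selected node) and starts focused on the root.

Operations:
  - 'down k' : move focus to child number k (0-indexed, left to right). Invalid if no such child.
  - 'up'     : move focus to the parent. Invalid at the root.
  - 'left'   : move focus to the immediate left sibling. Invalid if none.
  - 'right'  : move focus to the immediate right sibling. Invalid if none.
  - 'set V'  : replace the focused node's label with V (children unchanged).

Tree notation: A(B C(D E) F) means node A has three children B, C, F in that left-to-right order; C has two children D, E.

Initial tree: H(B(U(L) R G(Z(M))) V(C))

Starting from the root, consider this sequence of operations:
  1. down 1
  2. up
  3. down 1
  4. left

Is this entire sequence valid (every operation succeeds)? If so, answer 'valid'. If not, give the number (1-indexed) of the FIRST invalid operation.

Step 1 (down 1): focus=V path=1 depth=1 children=['C'] left=['B'] right=[] parent=H
Step 2 (up): focus=H path=root depth=0 children=['B', 'V'] (at root)
Step 3 (down 1): focus=V path=1 depth=1 children=['C'] left=['B'] right=[] parent=H
Step 4 (left): focus=B path=0 depth=1 children=['U', 'R', 'G'] left=[] right=['V'] parent=H

Answer: valid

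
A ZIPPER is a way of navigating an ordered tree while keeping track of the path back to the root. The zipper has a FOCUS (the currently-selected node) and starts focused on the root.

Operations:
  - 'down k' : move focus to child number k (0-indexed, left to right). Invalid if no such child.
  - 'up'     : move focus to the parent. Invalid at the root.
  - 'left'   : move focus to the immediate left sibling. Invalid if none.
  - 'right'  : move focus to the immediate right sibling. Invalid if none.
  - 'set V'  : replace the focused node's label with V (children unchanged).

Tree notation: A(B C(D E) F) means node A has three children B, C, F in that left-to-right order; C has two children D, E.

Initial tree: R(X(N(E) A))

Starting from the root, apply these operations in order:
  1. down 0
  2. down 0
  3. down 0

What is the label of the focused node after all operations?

Step 1 (down 0): focus=X path=0 depth=1 children=['N', 'A'] left=[] right=[] parent=R
Step 2 (down 0): focus=N path=0/0 depth=2 children=['E'] left=[] right=['A'] parent=X
Step 3 (down 0): focus=E path=0/0/0 depth=3 children=[] left=[] right=[] parent=N

Answer: E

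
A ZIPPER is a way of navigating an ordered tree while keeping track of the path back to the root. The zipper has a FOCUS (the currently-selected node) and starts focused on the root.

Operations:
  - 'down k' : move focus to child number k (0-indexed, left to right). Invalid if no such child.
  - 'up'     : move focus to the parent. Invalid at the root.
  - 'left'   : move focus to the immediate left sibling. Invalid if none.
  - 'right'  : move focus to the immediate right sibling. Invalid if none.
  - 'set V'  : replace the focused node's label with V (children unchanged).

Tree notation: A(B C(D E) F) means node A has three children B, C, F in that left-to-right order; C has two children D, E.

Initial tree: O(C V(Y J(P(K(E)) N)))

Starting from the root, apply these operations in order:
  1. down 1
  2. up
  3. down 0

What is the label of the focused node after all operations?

Answer: C

Derivation:
Step 1 (down 1): focus=V path=1 depth=1 children=['Y', 'J'] left=['C'] right=[] parent=O
Step 2 (up): focus=O path=root depth=0 children=['C', 'V'] (at root)
Step 3 (down 0): focus=C path=0 depth=1 children=[] left=[] right=['V'] parent=O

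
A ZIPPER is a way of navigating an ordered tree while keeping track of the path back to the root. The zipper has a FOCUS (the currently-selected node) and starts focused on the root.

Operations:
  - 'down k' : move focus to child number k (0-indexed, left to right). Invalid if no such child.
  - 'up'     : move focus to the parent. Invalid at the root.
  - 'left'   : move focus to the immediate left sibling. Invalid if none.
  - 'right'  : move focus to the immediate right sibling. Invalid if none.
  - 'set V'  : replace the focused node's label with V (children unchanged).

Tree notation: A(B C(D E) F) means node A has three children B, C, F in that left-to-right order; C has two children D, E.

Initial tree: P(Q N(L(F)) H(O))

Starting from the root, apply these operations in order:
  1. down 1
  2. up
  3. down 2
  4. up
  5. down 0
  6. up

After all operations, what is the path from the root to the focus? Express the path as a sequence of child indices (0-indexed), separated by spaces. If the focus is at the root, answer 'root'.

Answer: root

Derivation:
Step 1 (down 1): focus=N path=1 depth=1 children=['L'] left=['Q'] right=['H'] parent=P
Step 2 (up): focus=P path=root depth=0 children=['Q', 'N', 'H'] (at root)
Step 3 (down 2): focus=H path=2 depth=1 children=['O'] left=['Q', 'N'] right=[] parent=P
Step 4 (up): focus=P path=root depth=0 children=['Q', 'N', 'H'] (at root)
Step 5 (down 0): focus=Q path=0 depth=1 children=[] left=[] right=['N', 'H'] parent=P
Step 6 (up): focus=P path=root depth=0 children=['Q', 'N', 'H'] (at root)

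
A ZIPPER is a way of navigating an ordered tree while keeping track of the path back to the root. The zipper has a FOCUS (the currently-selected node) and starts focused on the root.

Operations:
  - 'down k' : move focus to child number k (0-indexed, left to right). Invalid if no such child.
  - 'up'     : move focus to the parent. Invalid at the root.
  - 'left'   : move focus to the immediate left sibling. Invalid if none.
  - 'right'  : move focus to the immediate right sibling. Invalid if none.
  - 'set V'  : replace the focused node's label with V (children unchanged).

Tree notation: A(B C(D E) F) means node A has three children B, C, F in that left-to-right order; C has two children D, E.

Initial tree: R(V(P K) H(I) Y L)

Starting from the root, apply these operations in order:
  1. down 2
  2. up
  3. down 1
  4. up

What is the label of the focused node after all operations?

Answer: R

Derivation:
Step 1 (down 2): focus=Y path=2 depth=1 children=[] left=['V', 'H'] right=['L'] parent=R
Step 2 (up): focus=R path=root depth=0 children=['V', 'H', 'Y', 'L'] (at root)
Step 3 (down 1): focus=H path=1 depth=1 children=['I'] left=['V'] right=['Y', 'L'] parent=R
Step 4 (up): focus=R path=root depth=0 children=['V', 'H', 'Y', 'L'] (at root)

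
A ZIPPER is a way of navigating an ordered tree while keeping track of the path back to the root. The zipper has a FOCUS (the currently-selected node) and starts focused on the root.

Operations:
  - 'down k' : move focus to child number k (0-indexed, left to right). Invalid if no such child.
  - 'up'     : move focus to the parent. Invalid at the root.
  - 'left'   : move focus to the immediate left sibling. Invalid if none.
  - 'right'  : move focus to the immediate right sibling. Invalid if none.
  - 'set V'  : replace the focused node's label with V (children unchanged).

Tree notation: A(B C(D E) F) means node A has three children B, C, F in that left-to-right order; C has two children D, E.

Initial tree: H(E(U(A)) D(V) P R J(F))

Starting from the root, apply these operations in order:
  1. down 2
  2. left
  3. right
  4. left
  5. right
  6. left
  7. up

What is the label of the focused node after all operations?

Step 1 (down 2): focus=P path=2 depth=1 children=[] left=['E', 'D'] right=['R', 'J'] parent=H
Step 2 (left): focus=D path=1 depth=1 children=['V'] left=['E'] right=['P', 'R', 'J'] parent=H
Step 3 (right): focus=P path=2 depth=1 children=[] left=['E', 'D'] right=['R', 'J'] parent=H
Step 4 (left): focus=D path=1 depth=1 children=['V'] left=['E'] right=['P', 'R', 'J'] parent=H
Step 5 (right): focus=P path=2 depth=1 children=[] left=['E', 'D'] right=['R', 'J'] parent=H
Step 6 (left): focus=D path=1 depth=1 children=['V'] left=['E'] right=['P', 'R', 'J'] parent=H
Step 7 (up): focus=H path=root depth=0 children=['E', 'D', 'P', 'R', 'J'] (at root)

Answer: H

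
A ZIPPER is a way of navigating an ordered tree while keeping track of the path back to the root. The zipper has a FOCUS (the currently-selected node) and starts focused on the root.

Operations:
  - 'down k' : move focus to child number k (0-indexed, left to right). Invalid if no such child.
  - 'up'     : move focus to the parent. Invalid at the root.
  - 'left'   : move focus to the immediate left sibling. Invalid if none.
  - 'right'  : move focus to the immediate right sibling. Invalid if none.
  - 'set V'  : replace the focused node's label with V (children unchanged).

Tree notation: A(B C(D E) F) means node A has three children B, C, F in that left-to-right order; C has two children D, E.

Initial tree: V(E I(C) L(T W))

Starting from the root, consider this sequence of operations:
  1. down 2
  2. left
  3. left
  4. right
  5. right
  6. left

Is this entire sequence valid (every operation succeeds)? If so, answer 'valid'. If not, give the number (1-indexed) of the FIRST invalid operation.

Answer: valid

Derivation:
Step 1 (down 2): focus=L path=2 depth=1 children=['T', 'W'] left=['E', 'I'] right=[] parent=V
Step 2 (left): focus=I path=1 depth=1 children=['C'] left=['E'] right=['L'] parent=V
Step 3 (left): focus=E path=0 depth=1 children=[] left=[] right=['I', 'L'] parent=V
Step 4 (right): focus=I path=1 depth=1 children=['C'] left=['E'] right=['L'] parent=V
Step 5 (right): focus=L path=2 depth=1 children=['T', 'W'] left=['E', 'I'] right=[] parent=V
Step 6 (left): focus=I path=1 depth=1 children=['C'] left=['E'] right=['L'] parent=V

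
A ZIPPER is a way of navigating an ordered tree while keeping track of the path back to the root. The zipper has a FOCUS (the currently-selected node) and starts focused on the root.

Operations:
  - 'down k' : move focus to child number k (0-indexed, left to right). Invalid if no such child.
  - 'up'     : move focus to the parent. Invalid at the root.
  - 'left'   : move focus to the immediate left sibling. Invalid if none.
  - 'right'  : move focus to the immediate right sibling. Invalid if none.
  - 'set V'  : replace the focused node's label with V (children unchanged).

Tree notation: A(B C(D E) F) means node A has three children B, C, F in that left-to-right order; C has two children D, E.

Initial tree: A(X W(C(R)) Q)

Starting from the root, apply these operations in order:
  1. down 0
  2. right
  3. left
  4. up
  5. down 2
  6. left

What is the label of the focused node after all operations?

Step 1 (down 0): focus=X path=0 depth=1 children=[] left=[] right=['W', 'Q'] parent=A
Step 2 (right): focus=W path=1 depth=1 children=['C'] left=['X'] right=['Q'] parent=A
Step 3 (left): focus=X path=0 depth=1 children=[] left=[] right=['W', 'Q'] parent=A
Step 4 (up): focus=A path=root depth=0 children=['X', 'W', 'Q'] (at root)
Step 5 (down 2): focus=Q path=2 depth=1 children=[] left=['X', 'W'] right=[] parent=A
Step 6 (left): focus=W path=1 depth=1 children=['C'] left=['X'] right=['Q'] parent=A

Answer: W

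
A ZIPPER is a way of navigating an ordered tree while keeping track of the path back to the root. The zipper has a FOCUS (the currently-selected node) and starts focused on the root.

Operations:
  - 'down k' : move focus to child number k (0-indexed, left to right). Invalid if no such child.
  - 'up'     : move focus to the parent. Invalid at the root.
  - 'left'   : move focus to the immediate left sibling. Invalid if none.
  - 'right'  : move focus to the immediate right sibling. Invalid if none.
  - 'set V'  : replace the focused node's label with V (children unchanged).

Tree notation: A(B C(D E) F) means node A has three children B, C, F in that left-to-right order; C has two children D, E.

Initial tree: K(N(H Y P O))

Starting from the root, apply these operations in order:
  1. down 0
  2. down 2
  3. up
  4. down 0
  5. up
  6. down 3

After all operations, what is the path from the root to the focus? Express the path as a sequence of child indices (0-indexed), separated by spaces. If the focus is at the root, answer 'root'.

Step 1 (down 0): focus=N path=0 depth=1 children=['H', 'Y', 'P', 'O'] left=[] right=[] parent=K
Step 2 (down 2): focus=P path=0/2 depth=2 children=[] left=['H', 'Y'] right=['O'] parent=N
Step 3 (up): focus=N path=0 depth=1 children=['H', 'Y', 'P', 'O'] left=[] right=[] parent=K
Step 4 (down 0): focus=H path=0/0 depth=2 children=[] left=[] right=['Y', 'P', 'O'] parent=N
Step 5 (up): focus=N path=0 depth=1 children=['H', 'Y', 'P', 'O'] left=[] right=[] parent=K
Step 6 (down 3): focus=O path=0/3 depth=2 children=[] left=['H', 'Y', 'P'] right=[] parent=N

Answer: 0 3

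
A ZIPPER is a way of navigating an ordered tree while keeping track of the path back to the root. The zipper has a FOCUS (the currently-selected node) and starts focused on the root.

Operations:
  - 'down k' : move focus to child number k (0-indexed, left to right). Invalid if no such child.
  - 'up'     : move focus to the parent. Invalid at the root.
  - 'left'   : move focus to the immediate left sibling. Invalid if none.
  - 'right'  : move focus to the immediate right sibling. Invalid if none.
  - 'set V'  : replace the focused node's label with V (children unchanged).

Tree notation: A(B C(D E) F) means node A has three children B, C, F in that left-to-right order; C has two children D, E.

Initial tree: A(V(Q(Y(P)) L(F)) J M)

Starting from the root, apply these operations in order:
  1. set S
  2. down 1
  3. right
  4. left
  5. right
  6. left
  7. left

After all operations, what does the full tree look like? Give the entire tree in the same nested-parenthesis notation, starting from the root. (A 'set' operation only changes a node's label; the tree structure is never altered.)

Step 1 (set S): focus=S path=root depth=0 children=['V', 'J', 'M'] (at root)
Step 2 (down 1): focus=J path=1 depth=1 children=[] left=['V'] right=['M'] parent=S
Step 3 (right): focus=M path=2 depth=1 children=[] left=['V', 'J'] right=[] parent=S
Step 4 (left): focus=J path=1 depth=1 children=[] left=['V'] right=['M'] parent=S
Step 5 (right): focus=M path=2 depth=1 children=[] left=['V', 'J'] right=[] parent=S
Step 6 (left): focus=J path=1 depth=1 children=[] left=['V'] right=['M'] parent=S
Step 7 (left): focus=V path=0 depth=1 children=['Q', 'L'] left=[] right=['J', 'M'] parent=S

Answer: S(V(Q(Y(P)) L(F)) J M)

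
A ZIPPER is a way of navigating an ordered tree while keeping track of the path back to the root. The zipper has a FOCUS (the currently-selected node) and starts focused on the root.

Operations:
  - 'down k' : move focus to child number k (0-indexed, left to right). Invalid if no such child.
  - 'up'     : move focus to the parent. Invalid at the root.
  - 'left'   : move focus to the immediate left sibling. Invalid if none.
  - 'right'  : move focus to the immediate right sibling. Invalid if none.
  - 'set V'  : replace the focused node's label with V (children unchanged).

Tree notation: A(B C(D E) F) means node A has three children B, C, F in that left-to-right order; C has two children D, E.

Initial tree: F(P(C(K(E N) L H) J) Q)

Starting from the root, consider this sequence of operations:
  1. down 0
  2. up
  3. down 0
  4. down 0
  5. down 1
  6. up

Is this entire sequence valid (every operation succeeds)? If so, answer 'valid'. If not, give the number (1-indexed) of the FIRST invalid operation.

Answer: valid

Derivation:
Step 1 (down 0): focus=P path=0 depth=1 children=['C', 'J'] left=[] right=['Q'] parent=F
Step 2 (up): focus=F path=root depth=0 children=['P', 'Q'] (at root)
Step 3 (down 0): focus=P path=0 depth=1 children=['C', 'J'] left=[] right=['Q'] parent=F
Step 4 (down 0): focus=C path=0/0 depth=2 children=['K', 'L', 'H'] left=[] right=['J'] parent=P
Step 5 (down 1): focus=L path=0/0/1 depth=3 children=[] left=['K'] right=['H'] parent=C
Step 6 (up): focus=C path=0/0 depth=2 children=['K', 'L', 'H'] left=[] right=['J'] parent=P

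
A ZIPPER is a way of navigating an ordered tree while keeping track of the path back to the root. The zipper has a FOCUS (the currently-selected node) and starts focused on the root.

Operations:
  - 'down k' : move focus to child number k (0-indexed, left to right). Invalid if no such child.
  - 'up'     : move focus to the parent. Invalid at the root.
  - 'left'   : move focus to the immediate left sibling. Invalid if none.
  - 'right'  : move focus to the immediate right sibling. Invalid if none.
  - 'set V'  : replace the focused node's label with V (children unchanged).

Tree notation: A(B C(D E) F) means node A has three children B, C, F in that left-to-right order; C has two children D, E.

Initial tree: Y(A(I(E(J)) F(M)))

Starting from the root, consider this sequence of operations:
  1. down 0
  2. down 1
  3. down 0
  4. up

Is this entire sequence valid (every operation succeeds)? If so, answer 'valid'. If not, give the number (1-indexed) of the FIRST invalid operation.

Answer: valid

Derivation:
Step 1 (down 0): focus=A path=0 depth=1 children=['I', 'F'] left=[] right=[] parent=Y
Step 2 (down 1): focus=F path=0/1 depth=2 children=['M'] left=['I'] right=[] parent=A
Step 3 (down 0): focus=M path=0/1/0 depth=3 children=[] left=[] right=[] parent=F
Step 4 (up): focus=F path=0/1 depth=2 children=['M'] left=['I'] right=[] parent=A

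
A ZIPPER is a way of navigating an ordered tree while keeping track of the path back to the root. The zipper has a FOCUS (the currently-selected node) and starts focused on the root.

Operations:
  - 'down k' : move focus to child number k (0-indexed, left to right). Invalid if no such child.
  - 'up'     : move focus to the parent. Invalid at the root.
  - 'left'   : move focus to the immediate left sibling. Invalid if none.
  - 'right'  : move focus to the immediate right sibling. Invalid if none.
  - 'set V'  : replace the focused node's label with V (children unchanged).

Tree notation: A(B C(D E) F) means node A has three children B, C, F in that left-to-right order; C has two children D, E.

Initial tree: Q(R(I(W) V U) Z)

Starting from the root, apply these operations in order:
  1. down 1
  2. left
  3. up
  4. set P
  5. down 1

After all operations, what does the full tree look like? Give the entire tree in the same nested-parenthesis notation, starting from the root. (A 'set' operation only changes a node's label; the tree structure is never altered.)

Answer: P(R(I(W) V U) Z)

Derivation:
Step 1 (down 1): focus=Z path=1 depth=1 children=[] left=['R'] right=[] parent=Q
Step 2 (left): focus=R path=0 depth=1 children=['I', 'V', 'U'] left=[] right=['Z'] parent=Q
Step 3 (up): focus=Q path=root depth=0 children=['R', 'Z'] (at root)
Step 4 (set P): focus=P path=root depth=0 children=['R', 'Z'] (at root)
Step 5 (down 1): focus=Z path=1 depth=1 children=[] left=['R'] right=[] parent=P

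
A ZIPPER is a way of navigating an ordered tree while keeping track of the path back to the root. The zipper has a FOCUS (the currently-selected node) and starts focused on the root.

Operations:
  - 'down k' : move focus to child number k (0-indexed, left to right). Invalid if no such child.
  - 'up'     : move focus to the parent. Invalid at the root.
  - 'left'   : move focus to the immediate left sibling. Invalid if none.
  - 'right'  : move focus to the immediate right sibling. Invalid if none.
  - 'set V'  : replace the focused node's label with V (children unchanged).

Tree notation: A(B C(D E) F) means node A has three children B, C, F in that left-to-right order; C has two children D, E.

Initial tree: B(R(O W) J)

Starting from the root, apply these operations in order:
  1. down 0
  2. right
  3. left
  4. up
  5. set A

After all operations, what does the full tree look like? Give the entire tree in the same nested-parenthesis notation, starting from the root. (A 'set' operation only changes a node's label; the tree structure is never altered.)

Step 1 (down 0): focus=R path=0 depth=1 children=['O', 'W'] left=[] right=['J'] parent=B
Step 2 (right): focus=J path=1 depth=1 children=[] left=['R'] right=[] parent=B
Step 3 (left): focus=R path=0 depth=1 children=['O', 'W'] left=[] right=['J'] parent=B
Step 4 (up): focus=B path=root depth=0 children=['R', 'J'] (at root)
Step 5 (set A): focus=A path=root depth=0 children=['R', 'J'] (at root)

Answer: A(R(O W) J)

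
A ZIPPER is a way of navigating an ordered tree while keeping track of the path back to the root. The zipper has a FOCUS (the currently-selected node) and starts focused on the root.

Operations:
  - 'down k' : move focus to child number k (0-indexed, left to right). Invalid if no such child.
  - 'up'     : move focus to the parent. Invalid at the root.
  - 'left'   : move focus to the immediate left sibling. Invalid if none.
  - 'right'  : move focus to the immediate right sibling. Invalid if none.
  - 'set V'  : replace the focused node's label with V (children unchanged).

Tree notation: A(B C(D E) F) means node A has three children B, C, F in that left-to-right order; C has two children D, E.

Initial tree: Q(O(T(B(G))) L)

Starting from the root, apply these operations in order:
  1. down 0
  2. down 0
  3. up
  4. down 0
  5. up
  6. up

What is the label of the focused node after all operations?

Answer: Q

Derivation:
Step 1 (down 0): focus=O path=0 depth=1 children=['T'] left=[] right=['L'] parent=Q
Step 2 (down 0): focus=T path=0/0 depth=2 children=['B'] left=[] right=[] parent=O
Step 3 (up): focus=O path=0 depth=1 children=['T'] left=[] right=['L'] parent=Q
Step 4 (down 0): focus=T path=0/0 depth=2 children=['B'] left=[] right=[] parent=O
Step 5 (up): focus=O path=0 depth=1 children=['T'] left=[] right=['L'] parent=Q
Step 6 (up): focus=Q path=root depth=0 children=['O', 'L'] (at root)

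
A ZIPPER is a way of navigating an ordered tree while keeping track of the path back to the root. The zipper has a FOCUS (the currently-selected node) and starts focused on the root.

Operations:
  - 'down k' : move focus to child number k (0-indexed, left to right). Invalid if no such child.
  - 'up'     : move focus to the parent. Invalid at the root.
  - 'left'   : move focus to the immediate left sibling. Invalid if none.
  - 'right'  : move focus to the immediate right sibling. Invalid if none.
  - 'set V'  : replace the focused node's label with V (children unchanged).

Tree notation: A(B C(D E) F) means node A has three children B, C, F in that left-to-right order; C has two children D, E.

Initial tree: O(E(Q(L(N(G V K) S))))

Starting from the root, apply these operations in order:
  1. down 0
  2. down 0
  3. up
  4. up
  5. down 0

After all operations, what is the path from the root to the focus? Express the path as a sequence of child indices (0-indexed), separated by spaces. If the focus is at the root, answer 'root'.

Answer: 0

Derivation:
Step 1 (down 0): focus=E path=0 depth=1 children=['Q'] left=[] right=[] parent=O
Step 2 (down 0): focus=Q path=0/0 depth=2 children=['L'] left=[] right=[] parent=E
Step 3 (up): focus=E path=0 depth=1 children=['Q'] left=[] right=[] parent=O
Step 4 (up): focus=O path=root depth=0 children=['E'] (at root)
Step 5 (down 0): focus=E path=0 depth=1 children=['Q'] left=[] right=[] parent=O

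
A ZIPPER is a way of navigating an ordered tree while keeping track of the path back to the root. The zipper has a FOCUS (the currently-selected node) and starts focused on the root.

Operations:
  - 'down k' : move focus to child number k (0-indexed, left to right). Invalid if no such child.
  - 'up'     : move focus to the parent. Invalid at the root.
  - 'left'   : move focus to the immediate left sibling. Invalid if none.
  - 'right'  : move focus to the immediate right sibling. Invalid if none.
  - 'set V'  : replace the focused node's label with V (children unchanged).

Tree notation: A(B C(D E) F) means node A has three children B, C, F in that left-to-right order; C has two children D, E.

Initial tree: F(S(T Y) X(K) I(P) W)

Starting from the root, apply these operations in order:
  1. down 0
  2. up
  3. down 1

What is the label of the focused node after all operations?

Step 1 (down 0): focus=S path=0 depth=1 children=['T', 'Y'] left=[] right=['X', 'I', 'W'] parent=F
Step 2 (up): focus=F path=root depth=0 children=['S', 'X', 'I', 'W'] (at root)
Step 3 (down 1): focus=X path=1 depth=1 children=['K'] left=['S'] right=['I', 'W'] parent=F

Answer: X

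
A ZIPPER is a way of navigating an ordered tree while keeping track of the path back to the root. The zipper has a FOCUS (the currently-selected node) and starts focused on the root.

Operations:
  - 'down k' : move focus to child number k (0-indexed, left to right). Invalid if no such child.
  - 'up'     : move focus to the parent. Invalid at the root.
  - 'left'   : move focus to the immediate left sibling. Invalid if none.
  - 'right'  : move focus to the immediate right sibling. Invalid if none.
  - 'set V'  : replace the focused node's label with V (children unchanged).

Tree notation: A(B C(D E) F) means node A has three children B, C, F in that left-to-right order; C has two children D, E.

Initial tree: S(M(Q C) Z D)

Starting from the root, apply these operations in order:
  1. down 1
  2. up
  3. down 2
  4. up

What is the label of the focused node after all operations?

Step 1 (down 1): focus=Z path=1 depth=1 children=[] left=['M'] right=['D'] parent=S
Step 2 (up): focus=S path=root depth=0 children=['M', 'Z', 'D'] (at root)
Step 3 (down 2): focus=D path=2 depth=1 children=[] left=['M', 'Z'] right=[] parent=S
Step 4 (up): focus=S path=root depth=0 children=['M', 'Z', 'D'] (at root)

Answer: S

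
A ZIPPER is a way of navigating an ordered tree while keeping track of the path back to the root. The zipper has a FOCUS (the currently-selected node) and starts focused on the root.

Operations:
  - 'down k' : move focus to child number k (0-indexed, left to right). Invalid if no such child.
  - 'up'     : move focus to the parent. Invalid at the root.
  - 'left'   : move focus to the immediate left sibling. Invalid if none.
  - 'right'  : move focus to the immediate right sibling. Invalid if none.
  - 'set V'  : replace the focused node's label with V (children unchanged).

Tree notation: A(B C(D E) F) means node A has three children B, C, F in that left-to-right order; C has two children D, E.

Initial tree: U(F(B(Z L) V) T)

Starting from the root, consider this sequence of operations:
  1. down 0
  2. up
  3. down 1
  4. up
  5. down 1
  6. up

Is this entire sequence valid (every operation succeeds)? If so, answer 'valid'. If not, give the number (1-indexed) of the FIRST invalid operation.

Step 1 (down 0): focus=F path=0 depth=1 children=['B', 'V'] left=[] right=['T'] parent=U
Step 2 (up): focus=U path=root depth=0 children=['F', 'T'] (at root)
Step 3 (down 1): focus=T path=1 depth=1 children=[] left=['F'] right=[] parent=U
Step 4 (up): focus=U path=root depth=0 children=['F', 'T'] (at root)
Step 5 (down 1): focus=T path=1 depth=1 children=[] left=['F'] right=[] parent=U
Step 6 (up): focus=U path=root depth=0 children=['F', 'T'] (at root)

Answer: valid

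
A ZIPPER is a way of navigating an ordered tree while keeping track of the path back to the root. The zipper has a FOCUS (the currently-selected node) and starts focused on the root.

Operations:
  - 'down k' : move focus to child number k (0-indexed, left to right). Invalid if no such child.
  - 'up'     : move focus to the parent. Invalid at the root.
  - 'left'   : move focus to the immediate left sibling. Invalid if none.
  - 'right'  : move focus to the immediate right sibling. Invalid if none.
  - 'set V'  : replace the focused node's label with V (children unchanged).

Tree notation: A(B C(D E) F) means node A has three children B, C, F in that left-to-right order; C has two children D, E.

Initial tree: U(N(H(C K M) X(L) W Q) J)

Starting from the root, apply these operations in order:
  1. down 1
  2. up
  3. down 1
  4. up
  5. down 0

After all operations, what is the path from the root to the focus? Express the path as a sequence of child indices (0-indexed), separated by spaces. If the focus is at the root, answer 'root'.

Step 1 (down 1): focus=J path=1 depth=1 children=[] left=['N'] right=[] parent=U
Step 2 (up): focus=U path=root depth=0 children=['N', 'J'] (at root)
Step 3 (down 1): focus=J path=1 depth=1 children=[] left=['N'] right=[] parent=U
Step 4 (up): focus=U path=root depth=0 children=['N', 'J'] (at root)
Step 5 (down 0): focus=N path=0 depth=1 children=['H', 'X', 'W', 'Q'] left=[] right=['J'] parent=U

Answer: 0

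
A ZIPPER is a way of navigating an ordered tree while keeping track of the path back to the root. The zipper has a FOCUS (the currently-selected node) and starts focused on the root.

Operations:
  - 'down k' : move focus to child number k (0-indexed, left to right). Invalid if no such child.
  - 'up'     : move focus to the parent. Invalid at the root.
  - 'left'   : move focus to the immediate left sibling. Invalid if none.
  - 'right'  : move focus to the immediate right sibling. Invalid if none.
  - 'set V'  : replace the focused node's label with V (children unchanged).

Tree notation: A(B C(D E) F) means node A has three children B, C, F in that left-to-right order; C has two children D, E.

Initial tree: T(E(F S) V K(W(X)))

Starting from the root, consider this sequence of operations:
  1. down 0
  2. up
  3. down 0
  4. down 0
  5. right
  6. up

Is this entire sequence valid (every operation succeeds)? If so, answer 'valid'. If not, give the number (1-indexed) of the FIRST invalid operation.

Answer: valid

Derivation:
Step 1 (down 0): focus=E path=0 depth=1 children=['F', 'S'] left=[] right=['V', 'K'] parent=T
Step 2 (up): focus=T path=root depth=0 children=['E', 'V', 'K'] (at root)
Step 3 (down 0): focus=E path=0 depth=1 children=['F', 'S'] left=[] right=['V', 'K'] parent=T
Step 4 (down 0): focus=F path=0/0 depth=2 children=[] left=[] right=['S'] parent=E
Step 5 (right): focus=S path=0/1 depth=2 children=[] left=['F'] right=[] parent=E
Step 6 (up): focus=E path=0 depth=1 children=['F', 'S'] left=[] right=['V', 'K'] parent=T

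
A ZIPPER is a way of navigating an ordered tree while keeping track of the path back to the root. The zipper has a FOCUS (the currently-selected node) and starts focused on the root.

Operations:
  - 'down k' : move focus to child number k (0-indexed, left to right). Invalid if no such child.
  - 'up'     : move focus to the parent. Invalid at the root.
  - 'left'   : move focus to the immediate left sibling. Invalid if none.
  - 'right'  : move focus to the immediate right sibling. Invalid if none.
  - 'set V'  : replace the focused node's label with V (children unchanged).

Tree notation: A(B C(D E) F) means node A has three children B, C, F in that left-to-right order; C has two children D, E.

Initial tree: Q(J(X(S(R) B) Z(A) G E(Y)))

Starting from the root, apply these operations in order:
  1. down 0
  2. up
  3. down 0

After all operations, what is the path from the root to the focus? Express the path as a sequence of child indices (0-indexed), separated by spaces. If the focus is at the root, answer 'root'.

Step 1 (down 0): focus=J path=0 depth=1 children=['X', 'Z', 'G', 'E'] left=[] right=[] parent=Q
Step 2 (up): focus=Q path=root depth=0 children=['J'] (at root)
Step 3 (down 0): focus=J path=0 depth=1 children=['X', 'Z', 'G', 'E'] left=[] right=[] parent=Q

Answer: 0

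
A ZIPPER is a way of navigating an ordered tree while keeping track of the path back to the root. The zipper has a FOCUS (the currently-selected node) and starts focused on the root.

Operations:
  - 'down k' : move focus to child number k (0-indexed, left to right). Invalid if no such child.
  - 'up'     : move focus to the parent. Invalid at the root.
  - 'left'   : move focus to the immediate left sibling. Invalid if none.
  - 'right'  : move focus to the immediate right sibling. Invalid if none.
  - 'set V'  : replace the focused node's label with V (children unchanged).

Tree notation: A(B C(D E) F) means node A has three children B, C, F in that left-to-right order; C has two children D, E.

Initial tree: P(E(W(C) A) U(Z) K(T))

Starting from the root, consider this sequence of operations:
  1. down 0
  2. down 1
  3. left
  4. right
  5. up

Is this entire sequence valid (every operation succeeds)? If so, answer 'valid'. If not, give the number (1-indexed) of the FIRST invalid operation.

Answer: valid

Derivation:
Step 1 (down 0): focus=E path=0 depth=1 children=['W', 'A'] left=[] right=['U', 'K'] parent=P
Step 2 (down 1): focus=A path=0/1 depth=2 children=[] left=['W'] right=[] parent=E
Step 3 (left): focus=W path=0/0 depth=2 children=['C'] left=[] right=['A'] parent=E
Step 4 (right): focus=A path=0/1 depth=2 children=[] left=['W'] right=[] parent=E
Step 5 (up): focus=E path=0 depth=1 children=['W', 'A'] left=[] right=['U', 'K'] parent=P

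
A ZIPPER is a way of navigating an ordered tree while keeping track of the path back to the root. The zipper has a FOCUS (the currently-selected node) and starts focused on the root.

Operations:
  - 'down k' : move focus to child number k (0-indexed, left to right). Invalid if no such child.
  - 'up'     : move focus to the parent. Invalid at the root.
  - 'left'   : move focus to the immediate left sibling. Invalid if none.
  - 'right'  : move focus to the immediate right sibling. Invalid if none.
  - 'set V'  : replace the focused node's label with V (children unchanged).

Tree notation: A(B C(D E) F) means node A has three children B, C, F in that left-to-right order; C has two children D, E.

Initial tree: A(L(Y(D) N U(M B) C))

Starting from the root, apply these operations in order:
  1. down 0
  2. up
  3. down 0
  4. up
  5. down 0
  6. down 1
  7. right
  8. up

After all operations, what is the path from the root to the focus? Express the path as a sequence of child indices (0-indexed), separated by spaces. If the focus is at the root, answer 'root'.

Step 1 (down 0): focus=L path=0 depth=1 children=['Y', 'N', 'U', 'C'] left=[] right=[] parent=A
Step 2 (up): focus=A path=root depth=0 children=['L'] (at root)
Step 3 (down 0): focus=L path=0 depth=1 children=['Y', 'N', 'U', 'C'] left=[] right=[] parent=A
Step 4 (up): focus=A path=root depth=0 children=['L'] (at root)
Step 5 (down 0): focus=L path=0 depth=1 children=['Y', 'N', 'U', 'C'] left=[] right=[] parent=A
Step 6 (down 1): focus=N path=0/1 depth=2 children=[] left=['Y'] right=['U', 'C'] parent=L
Step 7 (right): focus=U path=0/2 depth=2 children=['M', 'B'] left=['Y', 'N'] right=['C'] parent=L
Step 8 (up): focus=L path=0 depth=1 children=['Y', 'N', 'U', 'C'] left=[] right=[] parent=A

Answer: 0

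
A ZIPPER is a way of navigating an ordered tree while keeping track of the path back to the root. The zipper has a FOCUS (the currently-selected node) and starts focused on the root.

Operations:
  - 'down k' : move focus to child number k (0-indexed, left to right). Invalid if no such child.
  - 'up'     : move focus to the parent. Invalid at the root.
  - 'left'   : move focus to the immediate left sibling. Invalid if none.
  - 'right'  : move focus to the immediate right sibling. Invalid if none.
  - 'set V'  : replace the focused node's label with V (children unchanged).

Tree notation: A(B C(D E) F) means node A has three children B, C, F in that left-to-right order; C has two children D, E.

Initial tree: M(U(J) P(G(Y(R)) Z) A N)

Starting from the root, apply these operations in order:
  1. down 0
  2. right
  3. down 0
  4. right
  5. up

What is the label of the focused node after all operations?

Answer: P

Derivation:
Step 1 (down 0): focus=U path=0 depth=1 children=['J'] left=[] right=['P', 'A', 'N'] parent=M
Step 2 (right): focus=P path=1 depth=1 children=['G', 'Z'] left=['U'] right=['A', 'N'] parent=M
Step 3 (down 0): focus=G path=1/0 depth=2 children=['Y'] left=[] right=['Z'] parent=P
Step 4 (right): focus=Z path=1/1 depth=2 children=[] left=['G'] right=[] parent=P
Step 5 (up): focus=P path=1 depth=1 children=['G', 'Z'] left=['U'] right=['A', 'N'] parent=M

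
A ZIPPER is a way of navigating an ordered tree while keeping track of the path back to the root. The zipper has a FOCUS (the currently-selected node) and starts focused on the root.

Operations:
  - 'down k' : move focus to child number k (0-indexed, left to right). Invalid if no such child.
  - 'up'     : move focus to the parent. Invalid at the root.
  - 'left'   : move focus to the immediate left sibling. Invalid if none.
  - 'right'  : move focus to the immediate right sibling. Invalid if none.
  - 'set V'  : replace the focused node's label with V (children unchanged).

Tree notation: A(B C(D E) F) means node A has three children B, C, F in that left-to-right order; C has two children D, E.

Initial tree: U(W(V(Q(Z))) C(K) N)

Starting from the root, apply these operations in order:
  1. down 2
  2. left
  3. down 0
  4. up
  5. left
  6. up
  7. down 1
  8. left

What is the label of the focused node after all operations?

Step 1 (down 2): focus=N path=2 depth=1 children=[] left=['W', 'C'] right=[] parent=U
Step 2 (left): focus=C path=1 depth=1 children=['K'] left=['W'] right=['N'] parent=U
Step 3 (down 0): focus=K path=1/0 depth=2 children=[] left=[] right=[] parent=C
Step 4 (up): focus=C path=1 depth=1 children=['K'] left=['W'] right=['N'] parent=U
Step 5 (left): focus=W path=0 depth=1 children=['V'] left=[] right=['C', 'N'] parent=U
Step 6 (up): focus=U path=root depth=0 children=['W', 'C', 'N'] (at root)
Step 7 (down 1): focus=C path=1 depth=1 children=['K'] left=['W'] right=['N'] parent=U
Step 8 (left): focus=W path=0 depth=1 children=['V'] left=[] right=['C', 'N'] parent=U

Answer: W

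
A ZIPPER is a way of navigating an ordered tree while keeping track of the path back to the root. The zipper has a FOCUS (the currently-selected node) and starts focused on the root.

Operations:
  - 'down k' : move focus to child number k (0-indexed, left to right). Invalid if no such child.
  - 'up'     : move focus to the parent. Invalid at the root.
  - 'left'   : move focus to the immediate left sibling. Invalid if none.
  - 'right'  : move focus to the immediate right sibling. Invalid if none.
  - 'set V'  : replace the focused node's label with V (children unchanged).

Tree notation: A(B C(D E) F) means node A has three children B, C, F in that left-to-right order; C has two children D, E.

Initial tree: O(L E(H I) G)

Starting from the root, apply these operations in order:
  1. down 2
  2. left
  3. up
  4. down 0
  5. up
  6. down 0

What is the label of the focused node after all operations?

Step 1 (down 2): focus=G path=2 depth=1 children=[] left=['L', 'E'] right=[] parent=O
Step 2 (left): focus=E path=1 depth=1 children=['H', 'I'] left=['L'] right=['G'] parent=O
Step 3 (up): focus=O path=root depth=0 children=['L', 'E', 'G'] (at root)
Step 4 (down 0): focus=L path=0 depth=1 children=[] left=[] right=['E', 'G'] parent=O
Step 5 (up): focus=O path=root depth=0 children=['L', 'E', 'G'] (at root)
Step 6 (down 0): focus=L path=0 depth=1 children=[] left=[] right=['E', 'G'] parent=O

Answer: L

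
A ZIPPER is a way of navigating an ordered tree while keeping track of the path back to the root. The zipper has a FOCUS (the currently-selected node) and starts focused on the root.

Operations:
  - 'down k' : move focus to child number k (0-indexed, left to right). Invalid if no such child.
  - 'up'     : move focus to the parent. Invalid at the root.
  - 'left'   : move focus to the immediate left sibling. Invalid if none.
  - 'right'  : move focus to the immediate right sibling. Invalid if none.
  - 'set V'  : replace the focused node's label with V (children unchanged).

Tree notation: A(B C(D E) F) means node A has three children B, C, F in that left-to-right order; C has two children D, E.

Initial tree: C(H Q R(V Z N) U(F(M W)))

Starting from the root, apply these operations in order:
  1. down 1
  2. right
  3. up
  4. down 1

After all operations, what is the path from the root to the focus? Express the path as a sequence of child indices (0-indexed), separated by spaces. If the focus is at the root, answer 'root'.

Step 1 (down 1): focus=Q path=1 depth=1 children=[] left=['H'] right=['R', 'U'] parent=C
Step 2 (right): focus=R path=2 depth=1 children=['V', 'Z', 'N'] left=['H', 'Q'] right=['U'] parent=C
Step 3 (up): focus=C path=root depth=0 children=['H', 'Q', 'R', 'U'] (at root)
Step 4 (down 1): focus=Q path=1 depth=1 children=[] left=['H'] right=['R', 'U'] parent=C

Answer: 1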